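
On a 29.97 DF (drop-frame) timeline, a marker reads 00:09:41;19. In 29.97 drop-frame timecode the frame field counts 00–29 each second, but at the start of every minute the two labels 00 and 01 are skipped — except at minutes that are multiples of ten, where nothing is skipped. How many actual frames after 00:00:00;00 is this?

As if non-drop at 30 labels/s: (0 × 3600 + 9 × 60 + 41) × 30 + 19 = 17449.
Minute boundaries passed: 9; those not divisible by 10: 9 − 0 = 9; dropped labels = 2 × 9 = 18.
Actual frame index = 17449 − 18 = 17431.

17431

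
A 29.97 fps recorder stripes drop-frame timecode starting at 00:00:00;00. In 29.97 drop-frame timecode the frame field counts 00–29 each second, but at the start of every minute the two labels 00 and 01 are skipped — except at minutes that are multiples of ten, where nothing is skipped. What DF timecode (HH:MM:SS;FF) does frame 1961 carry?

00:01:05;13

Each 10-minute DF block holds 10 × 60 × 30 − 9 × 2 = 17982 frames. 1961 ÷ 17982 → 0 full blocks, remainder 1961.
Within the partial block the first minute is 1800 frames and each further minute 1798, so 1 further minute boundary passed. Total skipped labels = 18 × 0 + 2 × 1 = 2.
Non-drop label index = 1961 + 2 = 1963; at 30 labels/s that is 00:01:05:13, i.e. DF 00:01:05;13.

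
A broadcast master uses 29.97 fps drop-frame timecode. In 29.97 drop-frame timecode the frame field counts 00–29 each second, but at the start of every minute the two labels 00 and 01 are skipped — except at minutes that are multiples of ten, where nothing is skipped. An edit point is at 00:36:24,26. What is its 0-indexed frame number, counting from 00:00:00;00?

65480

Complete 10-minute blocks: 3, each 17982 frames → 53946.
Remaining 6 whole minutes in the current block: 1800 + 5 × 1798 = 10790 frames.
Within the current minute: 24 × 30 + 26 − 2 = 744 (labels ;00/;01 skipped at this minute). Total = 53946 + 10790 + 744 = 65480.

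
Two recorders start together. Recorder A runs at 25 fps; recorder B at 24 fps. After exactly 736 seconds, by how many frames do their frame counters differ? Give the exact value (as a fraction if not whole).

736 frames

A emits 25 × 736 = 18400 frames; B emits 24 × 736 = 17664.
Difference = 736 frames; B is behind A.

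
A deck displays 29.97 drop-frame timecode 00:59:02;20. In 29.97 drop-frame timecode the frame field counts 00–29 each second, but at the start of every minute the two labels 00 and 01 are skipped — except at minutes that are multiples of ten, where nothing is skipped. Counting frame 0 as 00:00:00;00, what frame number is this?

Complete 10-minute blocks: 5, each 17982 frames → 89910.
Remaining 9 whole minutes in the current block: 1800 + 8 × 1798 = 16184 frames.
Within the current minute: 2 × 30 + 20 − 2 = 78 (labels ;00/;01 skipped at this minute). Total = 89910 + 16184 + 78 = 106172.

106172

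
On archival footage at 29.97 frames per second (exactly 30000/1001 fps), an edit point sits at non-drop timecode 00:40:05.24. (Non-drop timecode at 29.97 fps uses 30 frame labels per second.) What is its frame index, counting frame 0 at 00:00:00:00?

72174

Total seconds to the label: (0 × 3600 + 40 × 60 + 5) = 2405.
Frame index = 2405 × 30 + 24 = 72174.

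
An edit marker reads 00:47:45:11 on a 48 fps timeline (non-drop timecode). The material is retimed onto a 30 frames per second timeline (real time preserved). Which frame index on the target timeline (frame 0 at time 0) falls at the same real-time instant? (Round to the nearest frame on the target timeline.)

Source frame index: (0×3600 + 47×60 + 45) × 48 + 11 = 137531.
Real time: 137531 / (48) = 137531/48 s.
Target frame: (137531/48) × (30) = 687655/8 ≈ 85956.875 → 85957.

frame 85957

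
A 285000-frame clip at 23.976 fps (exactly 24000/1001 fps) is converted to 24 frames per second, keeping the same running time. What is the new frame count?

Target frames = source frames × (target rate / source rate) = 285000 × (24)/(24000/1001) = 285000 × 1001/1000 = 285285.

285285 frames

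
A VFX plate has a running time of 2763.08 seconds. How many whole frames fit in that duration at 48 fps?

Frames = 2763.08 × 48 = 3315696/25 ≈ 132627.8400.
Complete frames: 132627.

132627 frames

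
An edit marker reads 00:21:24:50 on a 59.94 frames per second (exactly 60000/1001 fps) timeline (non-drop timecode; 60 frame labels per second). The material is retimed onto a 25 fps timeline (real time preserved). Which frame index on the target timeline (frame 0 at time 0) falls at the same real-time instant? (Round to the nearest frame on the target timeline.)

frame 32153

Source frame index: (0×3600 + 21×60 + 24) × 60 + 50 = 77090.
Real time: 77090 / (60000/1001) = 7716709/6000 s.
Target frame: (7716709/6000) × (25) = 7716709/240 ≈ 32152.954 → 32153.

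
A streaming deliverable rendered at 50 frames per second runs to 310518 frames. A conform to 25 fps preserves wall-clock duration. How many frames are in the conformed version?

155259 frames

Target frames = source frames × (target rate / source rate) = 310518 × (25)/(50) = 310518 × 1/2 = 155259.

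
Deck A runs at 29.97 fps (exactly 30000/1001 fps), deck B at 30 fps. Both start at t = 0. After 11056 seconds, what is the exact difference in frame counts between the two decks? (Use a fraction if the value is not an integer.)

A emits 30000/1001 × 11056 = 331680000/1001 frames; B emits 30 × 11056 = 331680.
Difference = 331680/1001 frames (≈ 331.3487); B is ahead of A.

331680/1001 frames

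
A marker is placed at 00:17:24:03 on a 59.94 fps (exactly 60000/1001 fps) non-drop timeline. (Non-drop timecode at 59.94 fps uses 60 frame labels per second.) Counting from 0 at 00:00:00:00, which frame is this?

Total seconds to the label: (0 × 3600 + 17 × 60 + 24) = 1044.
Frame index = 1044 × 60 + 3 = 62643.

62643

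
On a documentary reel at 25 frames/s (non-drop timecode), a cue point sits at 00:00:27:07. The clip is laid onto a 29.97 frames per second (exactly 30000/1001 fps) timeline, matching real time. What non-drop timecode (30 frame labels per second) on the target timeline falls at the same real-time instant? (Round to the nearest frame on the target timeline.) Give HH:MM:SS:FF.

Source frame index: (0×3600 + 0×60 + 27) × 25 + 7 = 682.
Real time: 682 / (25) = 682/25 s.
Target frame: (682/25) × (30000/1001) = 74400/91 ≈ 817.582 → 818.
At 30 labels/s: frame 818 → 00:00:27:08.

00:00:27:08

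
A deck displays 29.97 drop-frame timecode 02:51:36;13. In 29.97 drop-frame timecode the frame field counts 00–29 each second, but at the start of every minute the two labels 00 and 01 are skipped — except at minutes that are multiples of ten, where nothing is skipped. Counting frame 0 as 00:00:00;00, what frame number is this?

308585

Complete 10-minute blocks: 17, each 17982 frames → 305694.
Remaining 1 whole minute in the current block: 1800 + 0 × 1798 = 1800 frames.
Within the current minute: 36 × 30 + 13 − 2 = 1091 (labels ;00/;01 skipped at this minute). Total = 305694 + 1800 + 1091 = 308585.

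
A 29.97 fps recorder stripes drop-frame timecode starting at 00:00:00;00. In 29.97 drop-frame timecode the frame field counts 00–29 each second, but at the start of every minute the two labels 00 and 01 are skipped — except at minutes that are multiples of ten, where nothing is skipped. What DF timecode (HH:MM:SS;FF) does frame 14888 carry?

00:08:16;24

Each 10-minute DF block holds 10 × 60 × 30 − 9 × 2 = 17982 frames. 14888 ÷ 17982 → 0 full blocks, remainder 14888.
Within the partial block the first minute is 1800 frames and each further minute 1798, so 8 further minute boundaries passed. Total skipped labels = 18 × 0 + 2 × 8 = 16.
Non-drop label index = 14888 + 16 = 14904; at 30 labels/s that is 00:08:16:24, i.e. DF 00:08:16;24.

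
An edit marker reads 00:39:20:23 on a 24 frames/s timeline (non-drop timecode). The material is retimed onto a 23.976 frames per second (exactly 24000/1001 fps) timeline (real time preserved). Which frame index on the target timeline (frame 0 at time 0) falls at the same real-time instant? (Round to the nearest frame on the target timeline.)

frame 56606

Source frame index: (0×3600 + 39×60 + 20) × 24 + 23 = 56663.
Real time: 56663 / (24) = 56663/24 s.
Target frame: (56663/24) × (24000/1001) = 56663000/1001 ≈ 56606.394 → 56606.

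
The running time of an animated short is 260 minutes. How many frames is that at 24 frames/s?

260 min = 15600 s.
Frames = 15600 × 24 = 374400.

374400 frames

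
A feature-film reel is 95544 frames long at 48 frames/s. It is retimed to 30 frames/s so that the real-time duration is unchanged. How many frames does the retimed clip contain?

59715 frames

Target frames = source frames × (target rate / source rate) = 95544 × (30)/(48) = 95544 × 5/8 = 59715.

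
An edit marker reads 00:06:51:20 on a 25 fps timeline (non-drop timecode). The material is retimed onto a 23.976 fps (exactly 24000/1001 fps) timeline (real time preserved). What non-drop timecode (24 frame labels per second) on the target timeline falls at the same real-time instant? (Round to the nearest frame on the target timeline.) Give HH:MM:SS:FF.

00:06:51:09

Source frame index: (0×3600 + 6×60 + 51) × 25 + 20 = 10295.
Real time: 10295 / (25) = 2059/5 s.
Target frame: (2059/5) × (24000/1001) = 9883200/1001 ≈ 9873.327 → 9873.
At 24 labels/s: frame 9873 → 00:06:51:09.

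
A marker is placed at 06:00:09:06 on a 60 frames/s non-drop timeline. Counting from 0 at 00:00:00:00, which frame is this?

frame 1296546

Total seconds to the label: (6 × 3600 + 0 × 60 + 9) = 21609.
Frame index = 21609 × 60 + 6 = 1296546.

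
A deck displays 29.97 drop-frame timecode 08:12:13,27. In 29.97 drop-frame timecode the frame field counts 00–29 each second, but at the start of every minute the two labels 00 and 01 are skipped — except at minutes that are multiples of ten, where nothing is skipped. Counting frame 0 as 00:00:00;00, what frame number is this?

885131

Complete 10-minute blocks: 49, each 17982 frames → 881118.
Remaining 2 whole minutes in the current block: 1800 + 1 × 1798 = 3598 frames.
Within the current minute: 13 × 30 + 27 − 2 = 415 (labels ;00/;01 skipped at this minute). Total = 881118 + 3598 + 415 = 885131.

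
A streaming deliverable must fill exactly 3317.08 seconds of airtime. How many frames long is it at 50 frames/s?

165854 frames

Frames = 3317.08 × 50 = 165854.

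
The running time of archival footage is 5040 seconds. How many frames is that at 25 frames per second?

Frames = 5040 × 25 = 126000.

126000 frames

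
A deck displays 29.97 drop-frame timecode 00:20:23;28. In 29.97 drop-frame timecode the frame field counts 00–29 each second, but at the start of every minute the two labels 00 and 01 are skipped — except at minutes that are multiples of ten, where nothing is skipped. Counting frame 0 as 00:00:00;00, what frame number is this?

Complete 10-minute blocks: 2, each 17982 frames → 35964.
Remaining 0 whole minutes in the current block: 0 frames.
Within the current minute: 23 × 30 + 28 = 718. Total = 35964 + 0 + 718 = 36682.

36682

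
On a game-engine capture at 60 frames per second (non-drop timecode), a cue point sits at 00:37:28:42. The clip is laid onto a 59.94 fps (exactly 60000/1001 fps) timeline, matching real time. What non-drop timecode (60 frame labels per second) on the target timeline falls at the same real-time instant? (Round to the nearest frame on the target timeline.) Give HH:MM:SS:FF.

00:37:26:27

Source frame index: (0×3600 + 37×60 + 28) × 60 + 42 = 134922.
Real time: 134922 / (60) = 22487/10 s.
Target frame: (22487/10) × (60000/1001) = 134922000/1001 ≈ 134787.213 → 134787.
At 60 labels/s: frame 134787 → 00:37:26:27.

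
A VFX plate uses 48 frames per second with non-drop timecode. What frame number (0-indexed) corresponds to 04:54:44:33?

848865

Total seconds to the label: (4 × 3600 + 54 × 60 + 44) = 17684.
Frame index = 17684 × 48 + 33 = 848865.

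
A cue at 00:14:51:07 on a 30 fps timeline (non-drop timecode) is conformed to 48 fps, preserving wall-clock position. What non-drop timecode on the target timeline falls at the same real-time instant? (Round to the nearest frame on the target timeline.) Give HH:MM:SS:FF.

Source frame index: (0×3600 + 14×60 + 51) × 30 + 7 = 26737.
Real time: 26737 / (30) = 26737/30 s.
Target frame: (26737/30) × (48) = 213896/5 ≈ 42779.200 → 42779.
At 48 labels/s: frame 42779 → 00:14:51:11.

00:14:51:11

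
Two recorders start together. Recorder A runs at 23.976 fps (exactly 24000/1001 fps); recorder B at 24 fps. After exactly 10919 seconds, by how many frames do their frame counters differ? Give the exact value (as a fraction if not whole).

262056/1001 frames

A emits 24000/1001 × 10919 = 262056000/1001 frames; B emits 24 × 10919 = 262056.
Difference = 262056/1001 frames (≈ 261.7942); B is ahead of A.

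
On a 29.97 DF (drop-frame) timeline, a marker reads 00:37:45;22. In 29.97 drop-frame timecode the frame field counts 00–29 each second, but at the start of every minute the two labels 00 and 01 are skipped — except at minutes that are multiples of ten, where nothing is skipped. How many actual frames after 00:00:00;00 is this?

67904

As if non-drop at 30 labels/s: (0 × 3600 + 37 × 60 + 45) × 30 + 22 = 67972.
Minute boundaries passed: 37; those not divisible by 10: 37 − 3 = 34; dropped labels = 2 × 34 = 68.
Actual frame index = 67972 − 68 = 67904.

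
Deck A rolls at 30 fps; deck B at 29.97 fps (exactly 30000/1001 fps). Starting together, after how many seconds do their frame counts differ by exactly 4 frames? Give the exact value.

The gap grows by |30000/1001 − 30| = 30/1001 frames per second.
Time for a 4-frame gap: 4 ÷ (30/1001) = 2002/15 s.

2002/15 seconds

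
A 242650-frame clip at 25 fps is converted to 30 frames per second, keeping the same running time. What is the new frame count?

291180 frames

Target frames = source frames × (target rate / source rate) = 242650 × (30)/(25) = 242650 × 6/5 = 291180.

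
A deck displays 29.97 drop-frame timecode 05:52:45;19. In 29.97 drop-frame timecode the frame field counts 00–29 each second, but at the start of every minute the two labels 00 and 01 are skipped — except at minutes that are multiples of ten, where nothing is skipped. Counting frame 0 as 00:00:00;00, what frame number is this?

As if non-drop at 30 labels/s: (5 × 3600 + 52 × 60 + 45) × 30 + 19 = 634969.
Minute boundaries passed: 352; those not divisible by 10: 352 − 35 = 317; dropped labels = 2 × 317 = 634.
Actual frame index = 634969 − 634 = 634335.

634335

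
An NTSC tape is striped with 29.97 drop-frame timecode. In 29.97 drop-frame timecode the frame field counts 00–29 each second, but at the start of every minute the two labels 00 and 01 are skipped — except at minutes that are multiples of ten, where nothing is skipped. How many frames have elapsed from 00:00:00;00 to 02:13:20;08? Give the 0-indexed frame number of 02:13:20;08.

239768

As if non-drop at 30 labels/s: (2 × 3600 + 13 × 60 + 20) × 30 + 8 = 240008.
Minute boundaries passed: 133; those not divisible by 10: 133 − 13 = 120; dropped labels = 2 × 120 = 240.
Actual frame index = 240008 − 240 = 239768.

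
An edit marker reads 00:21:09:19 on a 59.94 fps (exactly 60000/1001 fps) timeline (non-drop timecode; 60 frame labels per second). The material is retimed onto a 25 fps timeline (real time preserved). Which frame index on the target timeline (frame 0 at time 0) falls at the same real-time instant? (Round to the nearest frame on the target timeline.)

frame 31765

Source frame index: (0×3600 + 21×60 + 9) × 60 + 19 = 76159.
Real time: 76159 / (60000/1001) = 76235159/60000 s.
Target frame: (76235159/60000) × (25) = 76235159/2400 ≈ 31764.650 → 31765.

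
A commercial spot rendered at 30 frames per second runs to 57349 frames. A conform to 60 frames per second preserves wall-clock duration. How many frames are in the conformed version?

114698 frames

Target frames = source frames × (target rate / source rate) = 57349 × (60)/(30) = 57349 × 2 = 114698.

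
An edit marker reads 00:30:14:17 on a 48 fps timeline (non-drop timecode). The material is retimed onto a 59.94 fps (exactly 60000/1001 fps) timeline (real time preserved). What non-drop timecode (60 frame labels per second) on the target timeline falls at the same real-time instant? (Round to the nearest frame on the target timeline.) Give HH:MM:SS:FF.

00:30:12:32

Source frame index: (0×3600 + 30×60 + 14) × 48 + 17 = 87089.
Real time: 87089 / (48) = 87089/48 s.
Target frame: (87089/48) × (60000/1001) = 108861250/1001 ≈ 108752.498 → 108752.
At 60 labels/s: frame 108752 → 00:30:12:32.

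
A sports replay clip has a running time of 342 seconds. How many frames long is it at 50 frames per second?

17100 frames

Frames = 342 × 50 = 17100.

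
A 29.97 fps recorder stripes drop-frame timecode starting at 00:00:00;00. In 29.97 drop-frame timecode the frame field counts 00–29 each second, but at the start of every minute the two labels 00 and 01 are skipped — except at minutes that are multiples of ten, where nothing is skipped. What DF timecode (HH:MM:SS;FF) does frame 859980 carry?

Ten DF minutes hold 17982 frames, so frame 859980 lies in block 47 (frames 845154–863135) with 14826 frames into that block.
The block's first minute is 1800 frames and the rest 1798 each; 14826 frames reaches minute 8, so 47 × 18 + 8 × 2 = 862 labels have been skipped so far.
Adding those back, label number 859980 + 862 = 860842 at 30 labels/s is 28694 s + 22 f = 7 h 58 min 14 s frame 22, i.e. 07:58:14;22.

07:58:14;22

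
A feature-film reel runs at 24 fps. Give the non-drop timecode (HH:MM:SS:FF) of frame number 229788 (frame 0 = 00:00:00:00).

02:39:34:12

229788 ÷ 24 = 9574 full seconds, remainder 12 frames.
9574 s = 2 h 39 min 34 s.
Timecode: 02:39:34:12.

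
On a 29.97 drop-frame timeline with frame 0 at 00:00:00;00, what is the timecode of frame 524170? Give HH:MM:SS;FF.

04:51:29;24

Ten DF minutes hold 17982 frames, so frame 524170 lies in block 29 (frames 521478–539459) with 2692 frames into that block.
The block's first minute is 1800 frames and the rest 1798 each; 2692 frames reaches minute 1, so 29 × 18 + 1 × 2 = 524 labels have been skipped so far.
Adding those back, label number 524170 + 524 = 524694 at 30 labels/s is 17489 s + 24 f = 4 h 51 min 29 s frame 24, i.e. 04:51:29;24.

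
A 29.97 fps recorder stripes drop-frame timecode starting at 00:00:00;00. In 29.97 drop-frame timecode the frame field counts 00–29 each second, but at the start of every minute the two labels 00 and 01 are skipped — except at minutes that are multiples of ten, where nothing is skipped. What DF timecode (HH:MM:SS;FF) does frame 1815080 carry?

16:49:23;08

Ten DF minutes hold 17982 frames, so frame 1815080 lies in block 100 (frames 1798200–1816181) with 16880 frames into that block.
The block's first minute is 1800 frames and the rest 1798 each; 16880 frames reaches minute 9, so 100 × 18 + 9 × 2 = 1818 labels have been skipped so far.
Adding those back, label number 1815080 + 1818 = 1816898 at 30 labels/s is 60563 s + 8 f = 16 h 49 min 23 s frame 8, i.e. 16:49:23;08.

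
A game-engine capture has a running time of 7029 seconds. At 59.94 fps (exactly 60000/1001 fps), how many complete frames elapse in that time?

421318 frames

Frames = 7029 × 60000/1001 = 38340000/91 ≈ 421318.6813.
Complete frames: 421318.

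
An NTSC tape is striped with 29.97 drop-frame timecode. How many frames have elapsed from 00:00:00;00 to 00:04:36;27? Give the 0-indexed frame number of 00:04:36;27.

8299

As if non-drop at 30 labels/s: (0 × 3600 + 4 × 60 + 36) × 30 + 27 = 8307.
Minute boundaries passed: 4; those not divisible by 10: 4 − 0 = 4; dropped labels = 2 × 4 = 8.
Actual frame index = 8307 − 8 = 8299.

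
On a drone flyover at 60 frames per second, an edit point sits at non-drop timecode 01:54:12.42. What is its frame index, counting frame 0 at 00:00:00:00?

frame 411162

Total seconds to the label: (1 × 3600 + 54 × 60 + 12) = 6852.
Frame index = 6852 × 60 + 42 = 411162.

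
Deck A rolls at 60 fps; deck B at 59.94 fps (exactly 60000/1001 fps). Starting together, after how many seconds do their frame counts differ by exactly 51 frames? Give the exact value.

850.85 seconds

The gap grows by |60000/1001 − 60| = 60/1001 frames per second.
Time for a 51-frame gap: 51 ÷ (60/1001) = 850.85 s.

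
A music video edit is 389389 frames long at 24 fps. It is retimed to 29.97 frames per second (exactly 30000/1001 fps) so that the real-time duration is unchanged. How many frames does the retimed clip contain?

Target frames = source frames × (target rate / source rate) = 389389 × (30000/1001)/(24) = 389389 × 1250/1001 = 486250.

486250 frames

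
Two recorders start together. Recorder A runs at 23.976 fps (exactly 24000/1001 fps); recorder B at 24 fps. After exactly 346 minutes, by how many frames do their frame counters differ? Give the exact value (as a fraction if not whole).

498240/1001 frames

346 min = 20760 s.
A emits 24000/1001 × 20760 = 498240000/1001 frames; B emits 24 × 20760 = 498240.
Difference = 498240/1001 frames (≈ 497.7423); B is ahead of A.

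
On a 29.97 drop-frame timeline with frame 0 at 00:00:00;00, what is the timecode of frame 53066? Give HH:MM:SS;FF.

Each 10-minute DF block holds 10 × 60 × 30 − 9 × 2 = 17982 frames. 53066 ÷ 17982 → 2 full blocks, remainder 17102.
Within the partial block the first minute is 1800 frames and each further minute 1798, so 9 further minute boundaries passed. Total skipped labels = 18 × 2 + 2 × 9 = 54.
Non-drop label index = 53066 + 54 = 53120; at 30 labels/s that is 00:29:30:20, i.e. DF 00:29:30;20.

00:29:30;20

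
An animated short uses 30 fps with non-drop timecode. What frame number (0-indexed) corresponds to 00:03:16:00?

Total seconds to the label: (0 × 3600 + 3 × 60 + 16) = 196.
Frame index = 196 × 30 + 0 = 5880.

5880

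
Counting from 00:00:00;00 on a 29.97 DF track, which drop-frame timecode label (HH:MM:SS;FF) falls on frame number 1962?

00:01:05;14

Each 10-minute DF block holds 10 × 60 × 30 − 9 × 2 = 17982 frames. 1962 ÷ 17982 → 0 full blocks, remainder 1962.
Within the partial block the first minute is 1800 frames and each further minute 1798, so 1 further minute boundary passed. Total skipped labels = 18 × 0 + 2 × 1 = 2.
Non-drop label index = 1962 + 2 = 1964; at 30 labels/s that is 00:01:05:14, i.e. DF 00:01:05;14.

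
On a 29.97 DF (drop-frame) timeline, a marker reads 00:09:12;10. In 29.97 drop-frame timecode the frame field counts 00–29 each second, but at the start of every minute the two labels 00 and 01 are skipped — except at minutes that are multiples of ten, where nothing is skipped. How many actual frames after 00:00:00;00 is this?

16552

Complete 10-minute blocks: 0, each 17982 frames → 0.
Remaining 9 whole minutes in the current block: 1800 + 8 × 1798 = 16184 frames.
Within the current minute: 12 × 30 + 10 − 2 = 368 (labels ;00/;01 skipped at this minute). Total = 0 + 16184 + 368 = 16552.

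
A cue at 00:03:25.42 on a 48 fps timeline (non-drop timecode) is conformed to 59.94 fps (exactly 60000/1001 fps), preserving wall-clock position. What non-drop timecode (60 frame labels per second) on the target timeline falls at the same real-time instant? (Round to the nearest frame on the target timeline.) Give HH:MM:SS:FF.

00:03:25:40

Source frame index: (0×3600 + 3×60 + 25) × 48 + 42 = 9882.
Real time: 9882 / (48) = 1647/8 s.
Target frame: (1647/8) × (60000/1001) = 12352500/1001 ≈ 12340.160 → 12340.
At 60 labels/s: frame 12340 → 00:03:25:40.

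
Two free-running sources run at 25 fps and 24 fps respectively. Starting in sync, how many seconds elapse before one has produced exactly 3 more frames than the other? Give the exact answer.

3 seconds

The gap grows by |24 − 25| = 1 frame per second.
Time for a 3-frame gap: 3 ÷ (1) = 3 s.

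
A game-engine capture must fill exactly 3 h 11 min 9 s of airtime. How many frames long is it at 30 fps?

3 h 11 min 9 s = 11469 s.
Frames = 11469 × 30 = 344070.

344070 frames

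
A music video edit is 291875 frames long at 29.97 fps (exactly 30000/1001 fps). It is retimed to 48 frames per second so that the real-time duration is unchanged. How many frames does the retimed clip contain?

Target frames = source frames × (target rate / source rate) = 291875 × (48)/(30000/1001) = 291875 × 1001/625 = 467467.

467467 frames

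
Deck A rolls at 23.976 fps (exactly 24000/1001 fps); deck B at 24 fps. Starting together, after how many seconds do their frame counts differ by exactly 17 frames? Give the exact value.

The gap grows by |24 − 24000/1001| = 24/1001 frames per second.
Time for a 17-frame gap: 17 ÷ (24/1001) = 17017/24 s.

17017/24 seconds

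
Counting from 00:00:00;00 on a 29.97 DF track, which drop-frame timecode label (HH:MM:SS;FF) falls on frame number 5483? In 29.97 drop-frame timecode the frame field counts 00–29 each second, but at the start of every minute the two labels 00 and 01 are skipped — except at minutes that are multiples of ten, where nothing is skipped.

00:03:02;29

Ten DF minutes hold 17982 frames, so frame 5483 lies in block 0 (frames 0–17981) with 5483 frames into that block.
The block's first minute is 1800 frames and the rest 1798 each; 5483 frames reaches minute 3, so 0 × 18 + 3 × 2 = 6 labels have been skipped so far.
Adding those back, label number 5483 + 6 = 5489 at 30 labels/s is 182 s + 29 f = 0 h 3 min 2 s frame 29, i.e. 00:03:02;29.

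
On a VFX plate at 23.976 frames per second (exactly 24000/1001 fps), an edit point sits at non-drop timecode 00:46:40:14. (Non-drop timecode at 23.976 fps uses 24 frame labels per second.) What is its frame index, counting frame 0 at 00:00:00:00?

Total seconds to the label: (0 × 3600 + 46 × 60 + 40) = 2800.
Frame index = 2800 × 24 + 14 = 67214.

67214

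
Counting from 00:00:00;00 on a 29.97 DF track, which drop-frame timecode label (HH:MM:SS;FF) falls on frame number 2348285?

21:45:54;15

Ten DF minutes hold 17982 frames, so frame 2348285 lies in block 130 (frames 2337660–2355641) with 10625 frames into that block.
The block's first minute is 1800 frames and the rest 1798 each; 10625 frames reaches minute 5, so 130 × 18 + 5 × 2 = 2350 labels have been skipped so far.
Adding those back, label number 2348285 + 2350 = 2350635 at 30 labels/s is 78354 s + 15 f = 21 h 45 min 54 s frame 15, i.e. 21:45:54;15.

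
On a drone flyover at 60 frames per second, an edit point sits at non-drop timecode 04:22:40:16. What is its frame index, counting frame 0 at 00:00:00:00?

Total seconds to the label: (4 × 3600 + 22 × 60 + 40) = 15760.
Frame index = 15760 × 60 + 16 = 945616.

945616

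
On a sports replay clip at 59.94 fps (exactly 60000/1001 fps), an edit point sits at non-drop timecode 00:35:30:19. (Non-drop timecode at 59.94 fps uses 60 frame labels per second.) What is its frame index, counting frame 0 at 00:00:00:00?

frame 127819

Total seconds to the label: (0 × 3600 + 35 × 60 + 30) = 2130.
Frame index = 2130 × 60 + 19 = 127819.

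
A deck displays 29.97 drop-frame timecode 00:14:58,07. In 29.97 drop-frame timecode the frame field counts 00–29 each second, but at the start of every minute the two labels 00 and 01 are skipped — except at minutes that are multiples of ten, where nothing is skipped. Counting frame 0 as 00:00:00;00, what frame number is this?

Complete 10-minute blocks: 1, each 17982 frames → 17982.
Remaining 4 whole minutes in the current block: 1800 + 3 × 1798 = 7194 frames.
Within the current minute: 58 × 30 + 7 − 2 = 1745 (labels ;00/;01 skipped at this minute). Total = 17982 + 7194 + 1745 = 26921.

26921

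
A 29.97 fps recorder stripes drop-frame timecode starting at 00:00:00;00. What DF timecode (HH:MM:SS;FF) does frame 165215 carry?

Each 10-minute DF block holds 10 × 60 × 30 − 9 × 2 = 17982 frames. 165215 ÷ 17982 → 9 full blocks, remainder 3377.
Within the partial block the first minute is 1800 frames and each further minute 1798, so 1 further minute boundary passed. Total skipped labels = 18 × 9 + 2 × 1 = 164.
Non-drop label index = 165215 + 164 = 165379; at 30 labels/s that is 01:31:52:19, i.e. DF 01:31:52;19.

01:31:52;19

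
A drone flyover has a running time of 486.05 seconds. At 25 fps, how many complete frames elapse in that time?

Frames = 486.05 × 25 = 48605/4 ≈ 12151.2500.
Complete frames: 12151.

12151 frames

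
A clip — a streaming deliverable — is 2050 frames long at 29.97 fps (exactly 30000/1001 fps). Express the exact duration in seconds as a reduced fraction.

Running time = 2050 ÷ (30000/1001) = 2050 × 1001/30000 = 41041/600 s.

41041/600 seconds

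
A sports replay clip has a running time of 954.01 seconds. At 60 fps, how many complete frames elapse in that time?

57240 frames

Frames = 954.01 × 60 = 286203/5 ≈ 57240.6000.
Complete frames: 57240.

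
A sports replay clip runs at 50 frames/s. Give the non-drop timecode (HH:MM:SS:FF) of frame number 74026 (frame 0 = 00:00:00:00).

00:24:40:26

74026 ÷ 50 = 1480 full seconds, remainder 26 frames.
1480 s = 0 h 24 min 40 s.
Timecode: 00:24:40:26.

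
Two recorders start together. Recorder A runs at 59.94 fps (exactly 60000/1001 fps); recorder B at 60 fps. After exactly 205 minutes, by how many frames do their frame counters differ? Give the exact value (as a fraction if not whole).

738000/1001 frames

205 min = 12300 s.
A emits 60000/1001 × 12300 = 738000000/1001 frames; B emits 60 × 12300 = 738000.
Difference = 738000/1001 frames (≈ 737.2627); B is ahead of A.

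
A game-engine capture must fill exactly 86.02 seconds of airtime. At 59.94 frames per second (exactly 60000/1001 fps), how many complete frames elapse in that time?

Frames = 86.02 × 60000/1001 = 469200/91 ≈ 5156.0440.
Complete frames: 5156.

5156 frames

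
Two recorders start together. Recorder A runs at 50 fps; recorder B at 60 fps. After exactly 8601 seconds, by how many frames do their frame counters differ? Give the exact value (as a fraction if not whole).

86010 frames

A emits 50 × 8601 = 430050 frames; B emits 60 × 8601 = 516060.
Difference = 86010 frames; B is ahead of A.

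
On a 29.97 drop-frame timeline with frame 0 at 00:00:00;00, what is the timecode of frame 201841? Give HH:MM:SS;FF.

01:52:14;23

Each 10-minute DF block holds 10 × 60 × 30 − 9 × 2 = 17982 frames. 201841 ÷ 17982 → 11 full blocks, remainder 4039.
Within the partial block the first minute is 1800 frames and each further minute 1798, so 2 further minute boundaries passed. Total skipped labels = 18 × 11 + 2 × 2 = 202.
Non-drop label index = 201841 + 202 = 202043; at 30 labels/s that is 01:52:14:23, i.e. DF 01:52:14;23.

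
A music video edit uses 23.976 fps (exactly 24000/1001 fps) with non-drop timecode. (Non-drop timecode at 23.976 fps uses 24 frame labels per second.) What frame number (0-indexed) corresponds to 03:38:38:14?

Total seconds to the label: (3 × 3600 + 38 × 60 + 38) = 13118.
Frame index = 13118 × 24 + 14 = 314846.

314846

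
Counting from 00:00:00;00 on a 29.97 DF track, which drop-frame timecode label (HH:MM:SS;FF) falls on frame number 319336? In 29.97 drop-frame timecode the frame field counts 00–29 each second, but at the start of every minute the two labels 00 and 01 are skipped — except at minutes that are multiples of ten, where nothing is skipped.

02:57:35;06

Each 10-minute DF block holds 10 × 60 × 30 − 9 × 2 = 17982 frames. 319336 ÷ 17982 → 17 full blocks, remainder 13642.
Within the partial block the first minute is 1800 frames and each further minute 1798, so 7 further minute boundaries passed. Total skipped labels = 18 × 17 + 2 × 7 = 320.
Non-drop label index = 319336 + 320 = 319656; at 30 labels/s that is 02:57:35:06, i.e. DF 02:57:35;06.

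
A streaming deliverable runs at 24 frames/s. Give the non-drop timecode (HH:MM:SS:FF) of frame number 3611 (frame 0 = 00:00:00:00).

00:02:30:11

3611 ÷ 24 = 150 full seconds, remainder 11 frames.
150 s = 0 h 2 min 30 s.
Timecode: 00:02:30:11.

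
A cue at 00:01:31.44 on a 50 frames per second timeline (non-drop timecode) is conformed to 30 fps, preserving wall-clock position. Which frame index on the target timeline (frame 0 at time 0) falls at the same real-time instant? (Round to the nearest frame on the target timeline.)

Source frame index: (0×3600 + 1×60 + 31) × 50 + 44 = 4594.
Real time: 4594 / (50) = 2297/25 s.
Target frame: (2297/25) × (30) = 13782/5 ≈ 2756.400 → 2756.

frame 2756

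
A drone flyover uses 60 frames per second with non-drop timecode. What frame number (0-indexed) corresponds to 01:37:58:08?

Total seconds to the label: (1 × 3600 + 37 × 60 + 58) = 5878.
Frame index = 5878 × 60 + 8 = 352688.

frame 352688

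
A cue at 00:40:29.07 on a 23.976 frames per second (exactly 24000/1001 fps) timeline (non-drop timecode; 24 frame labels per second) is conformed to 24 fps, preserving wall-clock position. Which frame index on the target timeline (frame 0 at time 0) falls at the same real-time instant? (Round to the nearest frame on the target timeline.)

frame 58361

Source frame index: (0×3600 + 40×60 + 29) × 24 + 7 = 58303.
Real time: 58303 / (24000/1001) = 58361303/24000 s.
Target frame: (58361303/24000) × (24) = 58361303/1000 ≈ 58361.303 → 58361.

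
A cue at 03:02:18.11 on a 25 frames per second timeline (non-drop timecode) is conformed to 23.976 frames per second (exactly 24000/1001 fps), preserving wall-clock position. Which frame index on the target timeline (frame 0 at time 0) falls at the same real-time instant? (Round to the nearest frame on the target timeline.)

frame 262260

Source frame index: (3×3600 + 2×60 + 18) × 25 + 11 = 273461.
Real time: 273461 / (25) = 273461/25 s.
Target frame: (273461/25) × (24000/1001) = 262522560/1001 ≈ 262260.300 → 262260.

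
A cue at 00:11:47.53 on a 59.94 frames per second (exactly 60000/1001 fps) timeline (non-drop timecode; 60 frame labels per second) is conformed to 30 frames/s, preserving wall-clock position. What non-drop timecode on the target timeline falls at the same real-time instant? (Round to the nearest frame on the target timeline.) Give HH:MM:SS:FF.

00:11:48:18

Source frame index: (0×3600 + 11×60 + 47) × 60 + 53 = 42473.
Real time: 42473 / (60000/1001) = 42515473/60000 s.
Target frame: (42515473/60000) × (30) = 42515473/2000 ≈ 21257.736 → 21258.
At 30 labels/s: frame 21258 → 00:11:48:18.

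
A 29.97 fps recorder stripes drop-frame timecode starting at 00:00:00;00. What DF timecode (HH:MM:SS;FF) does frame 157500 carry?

Each 10-minute DF block holds 10 × 60 × 30 − 9 × 2 = 17982 frames. 157500 ÷ 17982 → 8 full blocks, remainder 13644.
Within the partial block the first minute is 1800 frames and each further minute 1798, so 7 further minute boundaries passed. Total skipped labels = 18 × 8 + 2 × 7 = 158.
Non-drop label index = 157500 + 158 = 157658; at 30 labels/s that is 01:27:35:08, i.e. DF 01:27:35;08.

01:27:35;08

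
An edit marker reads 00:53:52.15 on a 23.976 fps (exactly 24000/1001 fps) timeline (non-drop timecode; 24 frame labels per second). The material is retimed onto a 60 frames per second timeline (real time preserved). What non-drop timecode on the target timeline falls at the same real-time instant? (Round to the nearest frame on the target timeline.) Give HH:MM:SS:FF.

Source frame index: (0×3600 + 53×60 + 52) × 24 + 15 = 77583.
Real time: 77583 / (24000/1001) = 25886861/8000 s.
Target frame: (25886861/8000) × (60) = 77660583/400 ≈ 194151.457 → 194151.
At 60 labels/s: frame 194151 → 00:53:55:51.

00:53:55:51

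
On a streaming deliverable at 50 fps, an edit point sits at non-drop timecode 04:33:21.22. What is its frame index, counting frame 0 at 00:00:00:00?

Total seconds to the label: (4 × 3600 + 33 × 60 + 21) = 16401.
Frame index = 16401 × 50 + 22 = 820072.

820072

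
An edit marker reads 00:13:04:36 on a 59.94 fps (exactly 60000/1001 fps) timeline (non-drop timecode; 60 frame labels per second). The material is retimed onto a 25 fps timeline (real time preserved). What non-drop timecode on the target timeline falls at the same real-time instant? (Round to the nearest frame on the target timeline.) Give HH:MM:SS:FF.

Source frame index: (0×3600 + 13×60 + 4) × 60 + 36 = 47076.
Real time: 47076 / (60000/1001) = 3926923/5000 s.
Target frame: (3926923/5000) × (25) = 3926923/200 ≈ 19634.615 → 19635.
At 25 labels/s: frame 19635 → 00:13:05:10.

00:13:05:10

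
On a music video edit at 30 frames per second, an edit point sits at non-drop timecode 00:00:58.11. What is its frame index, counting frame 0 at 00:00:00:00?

Total seconds to the label: (0 × 3600 + 0 × 60 + 58) = 58.
Frame index = 58 × 30 + 11 = 1751.

1751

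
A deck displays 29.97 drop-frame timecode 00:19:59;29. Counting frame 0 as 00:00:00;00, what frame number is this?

35963

Complete 10-minute blocks: 1, each 17982 frames → 17982.
Remaining 9 whole minutes in the current block: 1800 + 8 × 1798 = 16184 frames.
Within the current minute: 59 × 30 + 29 − 2 = 1797 (labels ;00/;01 skipped at this minute). Total = 17982 + 16184 + 1797 = 35963.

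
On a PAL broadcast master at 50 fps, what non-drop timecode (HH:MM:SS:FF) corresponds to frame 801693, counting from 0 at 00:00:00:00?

801693 ÷ 50 = 16033 full seconds, remainder 43 frames.
16033 s = 4 h 27 min 13 s.
Timecode: 04:27:13:43.

04:27:13:43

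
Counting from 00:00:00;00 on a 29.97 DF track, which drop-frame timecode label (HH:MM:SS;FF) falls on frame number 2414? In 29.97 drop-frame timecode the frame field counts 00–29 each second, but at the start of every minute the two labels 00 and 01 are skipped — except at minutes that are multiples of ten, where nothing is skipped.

Each 10-minute DF block holds 10 × 60 × 30 − 9 × 2 = 17982 frames. 2414 ÷ 17982 → 0 full blocks, remainder 2414.
Within the partial block the first minute is 1800 frames and each further minute 1798, so 1 further minute boundary passed. Total skipped labels = 18 × 0 + 2 × 1 = 2.
Non-drop label index = 2414 + 2 = 2416; at 30 labels/s that is 00:01:20:16, i.e. DF 00:01:20;16.

00:01:20;16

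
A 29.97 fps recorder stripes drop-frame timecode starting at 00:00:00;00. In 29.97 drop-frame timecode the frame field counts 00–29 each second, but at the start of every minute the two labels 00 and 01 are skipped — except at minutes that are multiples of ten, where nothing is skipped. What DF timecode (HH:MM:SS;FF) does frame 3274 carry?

Ten DF minutes hold 17982 frames, so frame 3274 lies in block 0 (frames 0–17981) with 3274 frames into that block.
The block's first minute is 1800 frames and the rest 1798 each; 3274 frames reaches minute 1, so 0 × 18 + 1 × 2 = 2 labels have been skipped so far.
Adding those back, label number 3274 + 2 = 3276 at 30 labels/s is 109 s + 6 f = 0 h 1 min 49 s frame 6, i.e. 00:01:49;06.

00:01:49;06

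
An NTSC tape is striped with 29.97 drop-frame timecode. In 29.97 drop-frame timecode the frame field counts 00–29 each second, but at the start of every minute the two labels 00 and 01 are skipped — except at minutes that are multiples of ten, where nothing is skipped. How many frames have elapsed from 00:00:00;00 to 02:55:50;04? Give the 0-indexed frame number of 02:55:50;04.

316188

Complete 10-minute blocks: 17, each 17982 frames → 305694.
Remaining 5 whole minutes in the current block: 1800 + 4 × 1798 = 8992 frames.
Within the current minute: 50 × 30 + 4 − 2 = 1502 (labels ;00/;01 skipped at this minute). Total = 305694 + 8992 + 1502 = 316188.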